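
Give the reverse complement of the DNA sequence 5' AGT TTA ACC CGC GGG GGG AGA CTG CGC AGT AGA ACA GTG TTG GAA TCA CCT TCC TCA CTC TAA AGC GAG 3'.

5′-CTCGCTTTAGAGTGAGGAAGGTGATTCCAACACTGTTCTACTGCGCAGTCTCCCCCCGCGGGTTAAACT-3′

Reading the sequence 3'→5' and pairing each base (A↔T, G↔C) gives the reverse complement directly.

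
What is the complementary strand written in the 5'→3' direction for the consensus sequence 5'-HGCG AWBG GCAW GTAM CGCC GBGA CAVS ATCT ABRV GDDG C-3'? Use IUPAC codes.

5'-GCHHCBYVTAGATSBTGTCVCGGCGKTACWTGCCVWTCGCD-3'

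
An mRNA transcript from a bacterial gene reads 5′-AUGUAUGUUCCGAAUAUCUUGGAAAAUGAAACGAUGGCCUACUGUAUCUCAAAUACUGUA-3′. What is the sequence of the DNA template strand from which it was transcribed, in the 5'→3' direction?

Replace U with T to get the coding DNA strand: ATGTATGTTCCGAATATCTTGGAAAATGAAACGATGGCCTACTGTATCTCAAATACTGTA. The template strand is its reverse complement (complement TACATACAAGGCTTATAGAACCTTTTACTTTGCTACCGGATGACATAGAGTTTATGACAT, then reverse).

5'-TACAGTATTTGAGATACAGTAGGCCATCGTTTCATTTTCCAAGATATTCGGAACATACAT-3'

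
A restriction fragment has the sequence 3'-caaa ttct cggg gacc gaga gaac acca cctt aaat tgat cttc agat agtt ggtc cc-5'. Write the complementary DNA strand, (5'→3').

5'-GTTTAAGAGCCCCTGGCTCTCTTGTGGTGGAATTTAACTAGAAGTCTATCAACCAGGG-3'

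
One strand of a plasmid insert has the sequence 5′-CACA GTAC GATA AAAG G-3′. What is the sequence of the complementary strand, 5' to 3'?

Pairing A↔T and G↔C gives GTGTCATGCTATTTTCC, running 3'→5'. Reverse for the 5'→3' convention.

5'-CCTTTTATCGTACTGTG-3'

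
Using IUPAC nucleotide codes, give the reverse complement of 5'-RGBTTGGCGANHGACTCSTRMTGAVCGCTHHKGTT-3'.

5'-AACMDDAGCGBTCAKYASGAGTCDNTCGCCAAVCY-3'

Standard pairs A↔T, G↔C; ambiguity codes pair R↔Y, M↔K, S↔S, B↔V, H↔D, N↔N. Complement (YCVAACCGCTNDCTGAGSAYKACTBGCGADDMCAA), then reverse for 5'→3'.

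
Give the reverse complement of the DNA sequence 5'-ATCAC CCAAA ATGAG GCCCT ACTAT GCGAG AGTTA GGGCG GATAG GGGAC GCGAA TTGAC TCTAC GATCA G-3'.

5′-CTGATCGTAGAGTCAATTCGCGTCCCCTATCCGCCCTAACTCTCGCATAGTAGGGCCTCATTTTGGGTGAT-3′

Reading the sequence 3'→5' and pairing each base (A↔T, G↔C) gives the reverse complement directly.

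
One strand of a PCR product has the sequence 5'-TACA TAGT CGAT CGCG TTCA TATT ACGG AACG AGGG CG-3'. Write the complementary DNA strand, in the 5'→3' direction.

The complement of TACATAGTCGATCGCGTTCATATTACGGAACGAGGGCG is ATGTATCAGCTAGCGCAAGTATAATGCCTTGCTCCCGC (A↔T, G↔C). DNA strands are antiparallel, so the complementary strand runs 3'→5'; reversing gives the 5'→3' form.

5'-CGCCCTCGTTCCGTAATATGAACGCGATCGACTATGTA-3'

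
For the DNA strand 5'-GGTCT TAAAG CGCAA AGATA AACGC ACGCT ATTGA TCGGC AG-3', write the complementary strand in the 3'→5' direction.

Base-pairing A↔T, G↔C gives the complement. The complementary strand is antiparallel, so paired with a 5'→3' strand it runs 3'→5'.

3'-CCAGAATTTCGCGTTTCTATTTGCGTGCGATAACTAGCCGTC-5'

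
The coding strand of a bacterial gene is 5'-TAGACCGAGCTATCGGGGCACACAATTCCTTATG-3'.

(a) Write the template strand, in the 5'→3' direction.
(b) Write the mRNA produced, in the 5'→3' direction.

(a) 5'-CATAAGGAATTGTGTGCCCCGATAGCTCGGTCTA-3'
(b) 5'-UAGACCGAGCUAUCGGGGCACACAAUUCCUUAUG-3'

(a) The template strand is the reverse complement of the coding strand: complement ATCTGGCTCGATAGCCCCGTGTGTTAAGGAATAC, then reverse.
(b) mRNA matches the coding strand with T→U.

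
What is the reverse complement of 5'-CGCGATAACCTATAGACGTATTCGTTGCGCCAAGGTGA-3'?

5′-TCACCTTGGCGCAACGAATACGTCTATAGGTTATCGCG-3′

Complement each base (A↔T, G↔C): GCGCTATTGGATATCTGCATAAGCAACGCGGTTCCACT. Then reverse.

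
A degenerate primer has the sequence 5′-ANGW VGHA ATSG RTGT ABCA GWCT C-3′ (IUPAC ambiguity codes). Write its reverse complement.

5'-GAGWCTGVTACAYCSATTDCBWCNT-3'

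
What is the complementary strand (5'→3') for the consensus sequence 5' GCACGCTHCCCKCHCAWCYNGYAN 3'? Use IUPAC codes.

5'-NTRCNRGWTGDGMGGGDAGCGTGC-3'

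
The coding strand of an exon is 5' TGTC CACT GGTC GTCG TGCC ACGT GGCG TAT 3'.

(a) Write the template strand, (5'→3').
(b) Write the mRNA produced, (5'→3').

(a) The template strand is the reverse complement of the coding strand: complement ACAGGTGACCAGCAGCACGGTGCACCGCATA, then reverse.
(b) mRNA matches the coding strand with T→U.

(a) 5'-ATACGCCACGTGGCACGACGACCAGTGGACA-3'
(b) 5'-UGUCCACUGGUCGUCGUGCCACGUGGCGUAU-3'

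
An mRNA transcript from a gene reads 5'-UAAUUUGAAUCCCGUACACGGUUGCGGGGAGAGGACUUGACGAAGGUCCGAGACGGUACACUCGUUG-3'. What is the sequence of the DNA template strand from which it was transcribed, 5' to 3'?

5'-CAACGAGTGTACCGTCTCGGACCTTCGTCAAGTCCTCTCCCCGCAACCGTGTACGGGATTCAAATTA-3'

Replace U with T to get the coding DNA strand: TAATTTGAATCCCGTACACGGTTGCGGGGAGAGGACTTGACGAAGGTCCGAGACGGTACACTCGTTG. The template strand is its reverse complement (complement ATTAAACTTAGGGCATGTGCCAACGCCCCTCTCCTGAACTGCTTCCAGGCTCTGCCATGTGAGCAAC, then reverse).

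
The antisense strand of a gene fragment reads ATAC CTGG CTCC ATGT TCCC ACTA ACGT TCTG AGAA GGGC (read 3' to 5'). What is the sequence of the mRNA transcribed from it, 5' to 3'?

5'-UAUGGACCGAGGUACAAGGGUGAUUGCAAGACUCUUCCCG-3'

Reading the template 3'→5' as shown, RNA polymerase pairs each base (A→U, T→A, G↔C) to build mRNA 5'→3' directly.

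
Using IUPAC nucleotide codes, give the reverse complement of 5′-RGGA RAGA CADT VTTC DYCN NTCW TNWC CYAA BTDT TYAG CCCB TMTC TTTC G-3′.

Standard pairs A↔T, G↔C; ambiguity codes pair R↔Y, M↔K, W↔W, B↔V, D↔H, N↔N. Complement (YCCTYTCTGTHABAAGHRGNNAGWANWGGRTTVAHAARTCGGGVAKAGAAAGC), then reverse for 5'→3'.

5'-CGAAAGAKAVGGGCTRAAHAVTTRGGWNAWGANNGRHGAABAHTGTCTYTCCY-3'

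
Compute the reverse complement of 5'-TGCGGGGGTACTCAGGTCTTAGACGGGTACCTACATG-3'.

5'-CATGTAGGTACCCGTCTAAGACCTGAGTACCCCCGCA-3'

Complement each base (A↔T, G↔C): ACGCCCCCATGAGTCCAGAATCTGCCCATGGATGTAC. Then reverse.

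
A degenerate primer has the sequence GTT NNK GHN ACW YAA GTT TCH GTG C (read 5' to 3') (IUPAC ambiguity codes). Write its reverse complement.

Standard pairs A↔T, G↔C; ambiguity codes pair Y↔R, K↔M, W↔W, H↔D, N↔N. Complement (CAANNMCDNTGWRTTCAAAGDCACG), then reverse for 5'→3'.

5'-GCACDGAAACTTRWGTNDCMNNAAC-3'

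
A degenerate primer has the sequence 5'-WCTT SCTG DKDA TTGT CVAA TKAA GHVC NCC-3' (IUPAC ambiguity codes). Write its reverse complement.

Standard pairs A↔T, G↔C; ambiguity codes pair K↔M, W↔W, S↔S, D↔H, V↔B, N↔N. Complement (WGAASGACHMHTAACAGBTTAMTTCDBGNGG), then reverse for 5'→3'.

5'-GGNGBDCTTMATTBGACAATHMHCAGSAAGW-3'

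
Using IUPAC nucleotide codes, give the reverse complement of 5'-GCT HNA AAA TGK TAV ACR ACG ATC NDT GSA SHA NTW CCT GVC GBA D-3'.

5'-HTVCGBCAGGWANTDSTSCAHNGATCGTYGTBTAMCATTTTNDAGC-3'

Standard pairs A↔T, G↔C; ambiguity codes pair R↔Y, K↔M, W↔W, S↔S, B↔V, D↔H, N↔N. Complement (CGADNTTTTACMATBTGYTGCTAGNHACSTSDTNAWGGACBGCVTH), then reverse for 5'→3'.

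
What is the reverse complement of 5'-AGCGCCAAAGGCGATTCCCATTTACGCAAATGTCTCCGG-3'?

5'-CCGGAGACATTTGCGTAAATGGGAATCGCCTTTGGCGCT-3'

Complement each base (A↔T, G↔C): TCGCGGTTTCCGCTAAGGGTAAATGCGTTTACAGAGGCC. Then reverse.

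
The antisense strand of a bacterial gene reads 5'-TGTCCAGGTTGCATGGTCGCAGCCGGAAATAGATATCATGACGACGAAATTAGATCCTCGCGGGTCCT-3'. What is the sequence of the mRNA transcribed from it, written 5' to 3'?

5′-AGGACCCGCGAGGAUCUAAUUUCGUCGUCAUGAUAUCUAUUUCCGGCUGCGACCAUGCAACCUGGACA-3′

RNA polymerase reads the template 3'→5' and synthesizes mRNA 5'→3' by base-pairing (A→U, T→A, G↔C). The complement of the template is ACAGGTCCAACGTACCAGCGTCGGCCTTTATCTATAGTACTGCTGCTTTAATCTAGGAGCGCCCAGGA; antiparallel, so 5'→3' the coding strand is AGGACCCGCGAGGATCTAATTTCGTCGTCATGATATCTATTTCCGGCTGCGACCATGCAACCTGGACA. Replace T with U for the mRNA.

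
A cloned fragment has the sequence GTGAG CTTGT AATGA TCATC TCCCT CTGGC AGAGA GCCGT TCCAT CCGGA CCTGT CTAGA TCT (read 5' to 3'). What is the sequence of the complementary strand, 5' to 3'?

The complement of GTGAGCTTGTAATGATCATCTCCCTCTGGCAGAGAGCCGTTCCATCCGGACCTGTCTAGATCT is CACTCGAACATTACTAGTAGAGGGAGACCGTCTCTCGGCAAGGTAGGCCTGGACAGATCTAGA (A↔T, G↔C). DNA strands are antiparallel, so the complementary strand runs 3'→5'; reversing gives the 5'→3' form.

5'-AGATCTAGACAGGTCCGGATGGAACGGCTCTCTGCCAGAGGGAGATGATCATTACAAGCTCAC-3'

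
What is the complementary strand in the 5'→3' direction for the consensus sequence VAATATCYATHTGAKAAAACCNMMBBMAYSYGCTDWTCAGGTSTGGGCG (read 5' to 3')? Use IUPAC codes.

5′-CGCCCASACCTGAWHAGCRSRTKVVKKNGGTTTTMTCADATRGATATTB-3′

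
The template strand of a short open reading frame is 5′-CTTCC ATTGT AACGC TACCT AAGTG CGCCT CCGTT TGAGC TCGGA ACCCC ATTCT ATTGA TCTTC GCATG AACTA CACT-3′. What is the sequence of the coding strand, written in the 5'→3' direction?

The coding strand is complementary and antiparallel to the template: take the complement (A↔T, G↔C) and reverse.

5′-AGTGTAGTTCATGCGAAGATCAATAGAATGGGGTTCCGAGCTCAAACGGAGGCGCACTTAGGTAGCGTTACAATGGAAG-3′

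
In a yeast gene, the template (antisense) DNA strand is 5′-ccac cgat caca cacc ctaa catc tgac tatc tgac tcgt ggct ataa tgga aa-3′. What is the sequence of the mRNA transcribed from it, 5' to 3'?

5′-UUUCCAUUAUAGCCACGAGUCAGAUAGUCAGAUGUUAGGGUGUGUGAUCGGUGG-3′

The mRNA has the sequence of the coding strand (reverse complement of the template) with T→U. Reverse complement of CCACCGATCACACACCCTAACATCTGACTATCTGACTCGTGGCTATAATGGAAA is TTTCCATTATAGCCACGAGTCAGATAGTCAGATGTTAGGGTGTGTGATCGGTGG; then T→U.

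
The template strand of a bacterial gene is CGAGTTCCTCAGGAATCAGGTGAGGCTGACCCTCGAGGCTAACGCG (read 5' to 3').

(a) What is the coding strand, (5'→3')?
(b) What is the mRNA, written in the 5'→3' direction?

(a) The coding strand is the reverse complement of the template: complement GCTCAAGGAGTCCTTAGTCCACTCCGACTGGGAGCTCCGATTGCGC, then reverse.
(b) mRNA has the coding-strand sequence with T→U.

(a) 5'-CGCGTTAGCCTCGAGGGTCAGCCTCACCTGATTCCTGAGGAACTCG-3'
(b) 5′-CGCGUUAGCCUCGAGGGUCAGCCUCACCUGAUUCCUGAGGAACUCG-3′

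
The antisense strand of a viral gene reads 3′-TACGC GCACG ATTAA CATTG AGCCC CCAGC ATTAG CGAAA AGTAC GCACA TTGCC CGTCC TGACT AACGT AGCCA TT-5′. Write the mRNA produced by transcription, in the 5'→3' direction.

Reading the template 3'→5' as shown, RNA polymerase pairs each base (A→U, T→A, G↔C) to build mRNA 5'→3' directly.

5'-AUGCGCGUGCUAAUUGUAACUCGGGGGUCGUAAUCGCUUUUCAUGCGUGUAACGGGCAGGACUGAUUGCAUCGGUAA-3'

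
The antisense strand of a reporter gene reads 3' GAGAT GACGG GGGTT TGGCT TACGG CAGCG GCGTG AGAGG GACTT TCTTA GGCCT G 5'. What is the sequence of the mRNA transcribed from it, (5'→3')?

Reading the template 3'→5' as shown, RNA polymerase pairs each base (A→U, T→A, G↔C) to build mRNA 5'→3' directly.

5'-CUCUACUGCCCCCAAACCGAAUGCCGUCGCCGCACUCUCCCUGAAAGAAUCCGGAC-3'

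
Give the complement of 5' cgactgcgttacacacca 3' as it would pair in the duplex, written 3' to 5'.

Base-pairing A↔T, G↔C gives the complement. The complementary strand is antiparallel, so paired with a 5'→3' strand it runs 3'→5'.

3'-GCTGACGCAATGTGTGGT-5'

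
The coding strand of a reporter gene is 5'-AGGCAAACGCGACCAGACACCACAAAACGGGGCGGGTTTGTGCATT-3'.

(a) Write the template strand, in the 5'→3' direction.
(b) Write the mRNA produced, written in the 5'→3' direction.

(a) 5′-AATGCACAAACCCGCCCCGTTTTGTGGTGTCTGGTCGCGTTTGCCT-3′
(b) 5'-AGGCAAACGCGACCAGACACCACAAAACGGGGCGGGUUUGUGCAUU-3'

(a) The template strand is the reverse complement of the coding strand: complement TCCGTTTGCGCTGGTCTGTGGTGTTTTGCCCCGCCCAAACACGTAA, then reverse.
(b) mRNA matches the coding strand with T→U.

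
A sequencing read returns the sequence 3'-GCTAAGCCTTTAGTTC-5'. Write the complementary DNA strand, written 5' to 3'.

The strand is given 3'→5', so its complement runs 5'→3' in the same left-to-right order: pair each base A↔T, G↔C.

5'-CGATTCGGAAATCAAG-3'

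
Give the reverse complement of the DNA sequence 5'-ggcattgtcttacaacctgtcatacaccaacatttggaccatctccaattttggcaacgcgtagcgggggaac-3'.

5'-GTTCCCCCGCTACGCGTTGCCAAAATTGGAGATGGTCCAAATGTTGGTGTATGACAGGTTGTAAGACAATGCC-3'

Complement each base (A↔T, G↔C): CCGTAACAGAATGTTGGACAGTATGTGGTTGTAAACCTGGTAGAGGTTAAAACCGTTGCGCATCGCCCCCTTG. Then reverse.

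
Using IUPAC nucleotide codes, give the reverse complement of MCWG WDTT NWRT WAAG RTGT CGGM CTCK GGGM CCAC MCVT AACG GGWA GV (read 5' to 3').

5′-BCTWCCCGTTABGKGTGGKCCCMGAGKCCGACAYCTTWAYWNAAHWCWGK-3′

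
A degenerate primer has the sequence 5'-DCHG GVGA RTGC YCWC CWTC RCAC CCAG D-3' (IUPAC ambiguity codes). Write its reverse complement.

5'-HCTGGGTGYGAWGGWGRGCAYTCBCCDGH-3'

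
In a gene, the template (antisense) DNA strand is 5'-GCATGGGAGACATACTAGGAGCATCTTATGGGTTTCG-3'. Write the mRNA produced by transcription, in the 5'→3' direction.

5'-CGAAACCCAUAAGAUGCUCCUAGUAUGUCUCCCAUGC-3'

The mRNA has the sequence of the coding strand (reverse complement of the template) with T→U. Reverse complement of GCATGGGAGACATACTAGGAGCATCTTATGGGTTTCG is CGAAACCCATAAGATGCTCCTAGTATGTCTCCCATGC; then T→U.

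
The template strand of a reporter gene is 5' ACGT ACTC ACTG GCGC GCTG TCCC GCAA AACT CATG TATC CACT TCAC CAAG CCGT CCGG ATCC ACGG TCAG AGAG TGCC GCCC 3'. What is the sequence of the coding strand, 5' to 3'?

The coding strand is complementary and antiparallel to the template: take the complement (A↔T, G↔C) and reverse.

5'-GGGCGGCACTCTCTGACCGTGGATCCGGACGGCTTGGTGAAGTGGATACATGAGTTTTGCGGGACAGCGCGCCAGTGAGTACGT-3'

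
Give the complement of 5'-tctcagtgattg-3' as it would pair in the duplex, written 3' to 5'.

3'-AGAGTCACTAAC-5'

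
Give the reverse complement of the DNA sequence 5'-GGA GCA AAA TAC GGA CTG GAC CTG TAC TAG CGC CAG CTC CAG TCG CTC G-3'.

5'-CGAGCGACTGGAGCTGGCGCTAGTACAGGTCCAGTCCGTATTTTGCTCC-3'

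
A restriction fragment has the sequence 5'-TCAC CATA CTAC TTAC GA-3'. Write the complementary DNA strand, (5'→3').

5'-TCGTAAGTAGTATGGTGA-3'

The complement of TCACCATACTACTTACGA is AGTGGTATGATGAATGCT (A↔T, G↔C). DNA strands are antiparallel, so the complementary strand runs 3'→5'; reversing gives the 5'→3' form.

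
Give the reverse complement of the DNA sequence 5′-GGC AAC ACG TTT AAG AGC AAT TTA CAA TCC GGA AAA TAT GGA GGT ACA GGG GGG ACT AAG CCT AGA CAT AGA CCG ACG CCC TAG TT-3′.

Complement each base (A↔T, G↔C): CCGTTGTGCAAATTCTCGTTAAATGTTAGGCCTTTTATACCTCCATGTCCCCCCTGATTCGGATCTGTATCTGGCTGCGGGATCAA. Then reverse.

5'-AACTAGGGCGTCGGTCTATGTCTAGGCTTAGTCCCCCCTGTACCTCCATATTTTCCGGATTGTAAATTGCTCTTAAACGTGTTGCC-3'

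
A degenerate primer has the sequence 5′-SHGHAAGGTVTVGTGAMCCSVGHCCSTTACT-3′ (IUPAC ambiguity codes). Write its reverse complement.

Standard pairs A↔T, G↔C; ambiguity codes pair M↔K, S↔S, H↔D, V↔B. Complement (SDCDTTCCABABCACTKGGSBCDGGSAATGA), then reverse for 5'→3'.

5'-AGTAASGGDCBSGGKTCACBABACCTTDCDS-3'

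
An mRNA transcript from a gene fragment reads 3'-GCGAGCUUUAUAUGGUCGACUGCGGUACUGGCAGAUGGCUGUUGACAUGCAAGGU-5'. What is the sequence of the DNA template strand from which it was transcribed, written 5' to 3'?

5'-CGCTCGAAATATACCAGCTGACGCCATGACCGTCTACCGACAACTGTACGTTCCA-3'

Written 5'→3' the mRNA is UGGAACGUACAGUUGUCGGUAGACGGUCAUGGCGUCAGCUGGUAUAUUUCGAGCG, so the coding DNA strand is TGGAACGTACAGTTGTCGGTAGACGGTCATGGCGTCAGCTGGTATATTTCGAGCG. The template is its reverse complement.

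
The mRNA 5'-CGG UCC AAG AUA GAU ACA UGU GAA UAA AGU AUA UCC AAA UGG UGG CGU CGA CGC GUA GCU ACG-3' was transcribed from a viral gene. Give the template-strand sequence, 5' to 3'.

Replace U with T to get the coding DNA strand: CGGTCCAAGATAGATACATGTGAATAAAGTATATCCAAATGGTGGCGTCGACGCGTAGCTACG. The template strand is its reverse complement (complement GCCAGGTTCTATCTATGTACACTTATTTCATATAGGTTTACCACCGCAGCTGCGCATCGATGC, then reverse).

5′-CGTAGCTACGCGTCGACGCCACCATTTGGATATACTTTATTCACATGTATCTATCTTGGACCG-3′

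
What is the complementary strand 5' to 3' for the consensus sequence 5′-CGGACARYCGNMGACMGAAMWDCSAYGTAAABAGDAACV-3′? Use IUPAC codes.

5'-BGTTHCTVTTTACRTSGHWKTTCKGTCKNCGRYTGTCCG-3'

Standard pairs A↔T, G↔C; ambiguity codes pair R↔Y, M↔K, W↔W, S↔S, B↔V, D↔H, N↔N. Complement (GCCTGTYRGCNKCTGKCTTKWHGSTRCATTTVTCHTTGB), then reverse for 5'→3'.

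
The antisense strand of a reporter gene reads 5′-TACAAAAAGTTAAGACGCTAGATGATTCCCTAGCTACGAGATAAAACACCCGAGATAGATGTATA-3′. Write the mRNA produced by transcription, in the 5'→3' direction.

RNA polymerase reads the template 3'→5' and synthesizes mRNA 5'→3' by base-pairing (A→U, T→A, G↔C). The complement of the template is ATGTTTTTCAATTCTGCGATCTACTAAGGGATCGATGCTCTATTTTGTGGGCTCTATCTACATAT; antiparallel, so 5'→3' the coding strand is TATACATCTATCTCGGGTGTTTTATCTCGTAGCTAGGGAATCATCTAGCGTCTTAACTTTTTGTA. Replace T with U for the mRNA.

5'-UAUACAUCUAUCUCGGGUGUUUUAUCUCGUAGCUAGGGAAUCAUCUAGCGUCUUAACUUUUUGUA-3'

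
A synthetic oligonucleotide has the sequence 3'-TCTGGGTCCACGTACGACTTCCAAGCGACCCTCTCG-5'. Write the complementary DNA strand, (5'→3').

5'-AGACCCAGGTGCATGCTGAAGGTTCGCTGGGAGAGC-3'

The strand is given 3'→5', so its complement runs 5'→3' in the same left-to-right order: pair each base A↔T, G↔C.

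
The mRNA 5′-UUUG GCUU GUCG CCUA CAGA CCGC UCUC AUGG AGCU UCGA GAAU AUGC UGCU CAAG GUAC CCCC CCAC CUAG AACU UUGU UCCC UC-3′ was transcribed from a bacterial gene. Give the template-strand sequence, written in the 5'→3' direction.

Replace U with T to get the coding DNA strand: TTTGGCTTGTCGCCTACAGACCGCTCTCATGGAGCTTCGAGAATATGCTGCTCAAGGTACCCCCCCACCTAGAACTTTGTTCCCTC. The template strand is its reverse complement (complement AAACCGAACAGCGGATGTCTGGCGAGAGTACCTCGAAGCTCTTATACGACGAGTTCCATGGGGGGGTGGATCTTGAAACAAGGGAG, then reverse).

5'-GAGGGAACAAAGTTCTAGGTGGGGGGGTACCTTGAGCAGCATATTCTCGAAGCTCCATGAGAGCGGTCTGTAGGCGACAAGCCAAA-3'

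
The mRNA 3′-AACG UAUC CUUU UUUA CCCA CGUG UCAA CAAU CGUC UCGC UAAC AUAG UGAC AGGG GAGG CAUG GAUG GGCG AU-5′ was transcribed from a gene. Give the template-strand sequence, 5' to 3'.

5'-TTGCATAGGAAAAAATGGGTGCACAGTTGTTAGCAGAGCGATTGTATCACTGTCCCCTCCGTACCTACCCGCTA-3'

Written 5'→3' the mRNA is UAGCGGGUAGGUACGGAGGGGACAGUGAUACAAUCGCUCUGCUAACAACUGUGCACCCAUUUUUUCCUAUGCAA, so the coding DNA strand is TAGCGGGTAGGTACGGAGGGGACAGTGATACAATCGCTCTGCTAACAACTGTGCACCCATTTTTTCCTATGCAA. The template is its reverse complement.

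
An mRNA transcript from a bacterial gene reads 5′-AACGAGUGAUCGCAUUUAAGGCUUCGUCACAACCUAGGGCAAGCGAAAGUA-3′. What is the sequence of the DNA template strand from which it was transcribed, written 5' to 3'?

5′-TACTTTCGCTTGCCCTAGGTTGTGACGAAGCCTTAAATGCGATCACTCGTT-3′

Replace U with T to get the coding DNA strand: AACGAGTGATCGCATTTAAGGCTTCGTCACAACCTAGGGCAAGCGAAAGTA. The template strand is its reverse complement (complement TTGCTCACTAGCGTAAATTCCGAAGCAGTGTTGGATCCCGTTCGCTTTCAT, then reverse).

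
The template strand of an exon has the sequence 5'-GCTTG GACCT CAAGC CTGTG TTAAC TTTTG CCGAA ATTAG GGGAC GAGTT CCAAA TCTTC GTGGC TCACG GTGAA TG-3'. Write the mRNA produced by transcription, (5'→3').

5'-CAUUCACCGUGAGCCACGAAGAUUUGGAACUCGUCCCCUAAUUUCGGCAAAAGUUAACACAGGCUUGAGGUCCAAGC-3'

The mRNA has the sequence of the coding strand (reverse complement of the template) with T→U. Reverse complement of GCTTGGACCTCAAGCCTGTGTTAACTTTTGCCGAAATTAGGGGACGAGTTCCAAATCTTCGTGGCTCACGGTGAATG is CATTCACCGTGAGCCACGAAGATTTGGAACTCGTCCCCTAATTTCGGCAAAAGTTAACACAGGCTTGAGGTCCAAGC; then T→U.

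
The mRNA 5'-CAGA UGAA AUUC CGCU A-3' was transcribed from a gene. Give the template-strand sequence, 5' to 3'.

5′-TAGCGGAATTTCATCTG-3′

Replace U with T to get the coding DNA strand: CAGATGAAATTCCGCTA. The template strand is its reverse complement (complement GTCTACTTTAAGGCGAT, then reverse).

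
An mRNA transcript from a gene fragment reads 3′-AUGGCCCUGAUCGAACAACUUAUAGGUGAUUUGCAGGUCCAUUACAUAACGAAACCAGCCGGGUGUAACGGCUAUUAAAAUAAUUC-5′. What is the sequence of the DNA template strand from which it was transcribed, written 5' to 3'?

Written 5'→3' the mRNA is CUUAAUAAAAUUAUCGGCAAUGUGGGCCGACCAAAGCAAUACAUUACCUGGACGUUUAGUGGAUAUUCAACAAGCUAGUCCCGGUA, so the coding DNA strand is CTTAATAAAATTATCGGCAATGTGGGCCGACCAAAGCAATACATTACCTGGACGTTTAGTGGATATTCAACAAGCTAGTCCCGGTA. The template is its reverse complement.

5′-TACCGGGACTAGCTTGTTGAATATCCACTAAACGTCCAGGTAATGTATTGCTTTGGTCGGCCCACATTGCCGATAATTTTATTAAG-3′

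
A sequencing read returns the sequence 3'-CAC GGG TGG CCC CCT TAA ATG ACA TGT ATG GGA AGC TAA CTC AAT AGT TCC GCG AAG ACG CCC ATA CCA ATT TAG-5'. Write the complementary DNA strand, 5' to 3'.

The strand is given 3'→5', so its complement runs 5'→3' in the same left-to-right order: pair each base A↔T, G↔C.

5'-GTGCCCACCGGGGGAATTTACTGTACATACCCTTCGATTGAGTTATCAAGGCGCTTCTGCGGGTATGGTTAAATC-3'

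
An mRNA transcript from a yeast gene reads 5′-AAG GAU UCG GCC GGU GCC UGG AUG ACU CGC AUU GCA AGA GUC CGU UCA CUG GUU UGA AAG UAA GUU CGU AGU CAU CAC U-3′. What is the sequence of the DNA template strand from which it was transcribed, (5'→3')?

5'-AGTGATGACTACGAACTTACTTTCAAACCAGTGAACGGACTCTTGCAATGCGAGTCATCCAGGCACCGGCCGAATCCTT-3'

Replace U with T to get the coding DNA strand: AAGGATTCGGCCGGTGCCTGGATGACTCGCATTGCAAGAGTCCGTTCACTGGTTTGAAAGTAAGTTCGTAGTCATCACT. The template strand is its reverse complement (complement TTCCTAAGCCGGCCACGGACCTACTGAGCGTAACGTTCTCAGGCAAGTGACCAAACTTTCATTCAAGCATCAGTAGTGA, then reverse).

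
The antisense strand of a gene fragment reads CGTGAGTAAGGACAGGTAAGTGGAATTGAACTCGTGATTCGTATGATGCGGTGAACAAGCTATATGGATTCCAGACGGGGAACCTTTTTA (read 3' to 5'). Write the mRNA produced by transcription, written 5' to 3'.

5'-GCACUCAUUCCUGUCCAUUCACCUUAACUUGAGCACUAAGCAUACUACGCCACUUGUUCGAUAUACCUAAGGUCUGCCCCUUGGAAAAAU-3'

Reading the template 3'→5' as shown, RNA polymerase pairs each base (A→U, T→A, G↔C) to build mRNA 5'→3' directly.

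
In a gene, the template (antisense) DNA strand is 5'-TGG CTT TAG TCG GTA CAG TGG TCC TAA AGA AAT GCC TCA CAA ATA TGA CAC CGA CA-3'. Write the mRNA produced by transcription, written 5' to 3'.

RNA polymerase reads the template 3'→5' and synthesizes mRNA 5'→3' by base-pairing (A→U, T→A, G↔C). The complement of the template is ACCGAAATCAGCCATGTCACCAGGATTTCTTTACGGAGTGTTTATACTGTGGCTGT; antiparallel, so 5'→3' the coding strand is TGTCGGTGTCATATTTGTGAGGCATTTCTTTAGGACCACTGTACCGACTAAAGCCA. Replace T with U for the mRNA.

5'-UGUCGGUGUCAUAUUUGUGAGGCAUUUCUUUAGGACCACUGUACCGACUAAAGCCA-3'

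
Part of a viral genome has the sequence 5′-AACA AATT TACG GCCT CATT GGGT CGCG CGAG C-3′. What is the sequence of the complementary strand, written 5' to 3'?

5′-GCTCGCGCGACCCAATGAGGCCGTAAATTTGTT-3′

Pairing A↔T and G↔C gives TTGTTTAAATGCCGGAGTAACCCAGCGCGCTCG, running 3'→5'. Reverse for the 5'→3' convention.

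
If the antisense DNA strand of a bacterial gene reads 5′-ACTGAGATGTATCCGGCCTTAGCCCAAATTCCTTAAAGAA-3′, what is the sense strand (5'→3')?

5'-TTCTTTAAGGAATTTGGGCTAAGGCCGGATACATCTCAGT-3'

The coding strand is complementary and antiparallel to the template: take the complement (A↔T, G↔C) and reverse.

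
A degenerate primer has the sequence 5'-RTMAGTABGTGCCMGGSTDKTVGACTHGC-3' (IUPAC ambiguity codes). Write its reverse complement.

Standard pairs A↔T, G↔C; ambiguity codes pair R↔Y, M↔K, S↔S, B↔V, D↔H. Complement (YAKTCATVCACGGKCCSAHMABCTGADCG), then reverse for 5'→3'.

5′-GCDAGTCBAMHASCCKGGCACVTACTKAY-3′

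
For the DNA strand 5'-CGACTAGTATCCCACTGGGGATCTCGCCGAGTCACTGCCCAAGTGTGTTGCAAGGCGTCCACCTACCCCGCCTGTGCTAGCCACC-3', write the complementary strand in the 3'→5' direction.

Base-pairing A↔T, G↔C gives the complement. The complementary strand is antiparallel, so paired with a 5'→3' strand it runs 3'→5'.

3′-GCTGATCATAGGGTGACCCCTAGAGCGGCTCAGTGACGGGTTCACACAACGTTCCGCAGGTGGATGGGGCGGACACGATCGGTGG-5′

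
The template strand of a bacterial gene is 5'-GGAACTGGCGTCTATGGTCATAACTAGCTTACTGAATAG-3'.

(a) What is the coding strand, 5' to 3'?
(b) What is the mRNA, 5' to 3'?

(a) 5′-CTATTCAGTAAGCTAGTTATGACCATAGACGCCAGTTCC-3′
(b) 5'-CUAUUCAGUAAGCUAGUUAUGACCAUAGACGCCAGUUCC-3'

(a) The coding strand is the reverse complement of the template: complement CCTTGACCGCAGATACCAGTATTGATCGAATGACTTATC, then reverse.
(b) mRNA has the coding-strand sequence with T→U.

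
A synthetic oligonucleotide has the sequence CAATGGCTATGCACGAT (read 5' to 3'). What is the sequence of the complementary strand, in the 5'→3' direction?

The complement of CAATGGCTATGCACGAT is GTTACCGATACGTGCTA (A↔T, G↔C). DNA strands are antiparallel, so the complementary strand runs 3'→5'; reversing gives the 5'→3' form.

5′-ATCGTGCATAGCCATTG-3′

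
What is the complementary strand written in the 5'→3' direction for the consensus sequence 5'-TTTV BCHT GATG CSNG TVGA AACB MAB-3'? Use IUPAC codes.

5′-VTKVGTTTCBACNSGCATCADGVBAAA-3′

Standard pairs A↔T, G↔C; ambiguity codes pair M↔K, S↔S, B↔V, H↔D, N↔N. Complement (AAABVGDACTACGSNCABCTTTGVKTV), then reverse for 5'→3'.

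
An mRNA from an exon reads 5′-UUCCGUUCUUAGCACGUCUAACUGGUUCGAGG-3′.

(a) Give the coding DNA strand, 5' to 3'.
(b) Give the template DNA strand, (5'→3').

(a) The coding strand matches the mRNA with U→T.
(b) The template strand is the reverse complement of the coding strand.

(a) 5'-TTCCGTTCTTAGCACGTCTAACTGGTTCGAGG-3'
(b) 5'-CCTCGAACCAGTTAGACGTGCTAAGAACGGAA-3'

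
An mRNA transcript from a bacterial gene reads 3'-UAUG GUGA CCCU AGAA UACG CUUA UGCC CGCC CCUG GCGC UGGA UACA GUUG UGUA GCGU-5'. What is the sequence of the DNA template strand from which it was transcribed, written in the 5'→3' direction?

Written 5'→3' the mRNA is UGCGAUGUGUUGACAUAGGUCGCGGUCCCCGCCCGUAUUCGCAUAAGAUCCCAGUGGUAU, so the coding DNA strand is TGCGATGTGTTGACATAGGTCGCGGTCCCCGCCCGTATTCGCATAAGATCCCAGTGGTAT. The template is its reverse complement.

5'-ATACCACTGGGATCTTATGCGAATACGGGCGGGGACCGCGACCTATGTCAACACATCGCA-3'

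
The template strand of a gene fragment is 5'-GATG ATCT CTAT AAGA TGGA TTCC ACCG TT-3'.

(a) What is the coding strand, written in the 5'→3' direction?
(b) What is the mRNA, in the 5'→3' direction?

(a) 5'-AACGGTGGAATCCATCTTATAGAGATCATC-3'
(b) 5'-AACGGUGGAAUCCAUCUUAUAGAGAUCAUC-3'

(a) The coding strand is the reverse complement of the template: complement CTACTAGAGATATTCTACCTAAGGTGGCAA, then reverse.
(b) mRNA has the coding-strand sequence with T→U.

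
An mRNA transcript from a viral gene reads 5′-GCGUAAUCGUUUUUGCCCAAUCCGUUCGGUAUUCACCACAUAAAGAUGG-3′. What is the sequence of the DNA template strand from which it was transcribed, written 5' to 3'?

5′-CCATCTTTATGTGGTGAATACCGAACGGATTGGGCAAAAACGATTACGC-3′

Replace U with T to get the coding DNA strand: GCGTAATCGTTTTTGCCCAATCCGTTCGGTATTCACCACATAAAGATGG. The template strand is its reverse complement (complement CGCATTAGCAAAAACGGGTTAGGCAAGCCATAAGTGGTGTATTTCTACC, then reverse).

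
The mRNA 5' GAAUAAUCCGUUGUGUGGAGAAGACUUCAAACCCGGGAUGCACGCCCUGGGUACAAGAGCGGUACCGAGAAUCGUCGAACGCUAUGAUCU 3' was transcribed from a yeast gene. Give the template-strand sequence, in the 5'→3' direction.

Replace U with T to get the coding DNA strand: GAATAATCCGTTGTGTGGAGAAGACTTCAAACCCGGGATGCACGCCCTGGGTACAAGAGCGGTACCGAGAATCGTCGAACGCTATGATCT. The template strand is its reverse complement (complement CTTATTAGGCAACACACCTCTTCTGAAGTTTGGGCCCTACGTGCGGGACCCATGTTCTCGCCATGGCTCTTAGCAGCTTGCGATACTAGA, then reverse).

5'-AGATCATAGCGTTCGACGATTCTCGGTACCGCTCTTGTACCCAGGGCGTGCATCCCGGGTTTGAAGTCTTCTCCACACAACGGATTATTC-3'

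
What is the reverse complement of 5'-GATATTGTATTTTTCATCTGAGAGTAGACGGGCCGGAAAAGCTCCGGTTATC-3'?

Reading the sequence 3'→5' and pairing each base (A↔T, G↔C) gives the reverse complement directly.

5'-GATAACCGGAGCTTTTCCGGCCCGTCTACTCTCAGATGAAAAATACAATATC-3'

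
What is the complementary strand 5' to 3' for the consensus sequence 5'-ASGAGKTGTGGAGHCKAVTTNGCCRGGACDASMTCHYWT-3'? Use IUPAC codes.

5'-AWRDGAKSTHGTCCYGGCNAABTMGDCTCCACAMCTCST-3'

Standard pairs A↔T, G↔C; ambiguity codes pair R↔Y, M↔K, W↔W, S↔S, D↔H, V↔B, N↔N. Complement (TSCTCMACACCTCDGMTBAANCGGYCCTGHTSKAGDRWA), then reverse for 5'→3'.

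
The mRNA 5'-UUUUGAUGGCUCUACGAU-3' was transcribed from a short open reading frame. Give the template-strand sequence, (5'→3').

5'-ATCGTAGAGCCATCAAAA-3'

Replace U with T to get the coding DNA strand: TTTTGATGGCTCTACGAT. The template strand is its reverse complement (complement AAAACTACCGAGATGCTA, then reverse).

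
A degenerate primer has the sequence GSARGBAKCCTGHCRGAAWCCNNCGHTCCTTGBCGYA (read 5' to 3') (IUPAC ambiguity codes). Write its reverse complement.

5'-TRCGVCAAGGADCGNNGGWTTCYGDCAGGMTVCYTSC-3'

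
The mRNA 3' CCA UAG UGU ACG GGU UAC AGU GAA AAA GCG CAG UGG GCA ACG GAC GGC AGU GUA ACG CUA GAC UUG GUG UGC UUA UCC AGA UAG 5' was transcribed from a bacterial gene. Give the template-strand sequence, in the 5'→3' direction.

5'-GGTATCACATGCCCAATGTCACTTTTTCGCGTCACCCGTTGCCTGCCGTCACATTGCGATCTGAACCACACGAATAGGTCTATC-3'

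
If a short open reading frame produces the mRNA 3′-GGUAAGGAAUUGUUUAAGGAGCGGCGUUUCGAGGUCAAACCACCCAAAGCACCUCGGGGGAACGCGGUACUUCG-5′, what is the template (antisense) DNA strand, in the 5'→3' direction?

Written 5'→3' the mRNA is GCUUCAUGGCGCAAGGGGGCUCCACGAAACCCACCAAACUGGAGCUUUGCGGCGAGGAAUUUGUUAAGGAAUGG, so the coding DNA strand is GCTTCATGGCGCAAGGGGGCTCCACGAAACCCACCAAACTGGAGCTTTGCGGCGAGGAATTTGTTAAGGAATGG. The template is its reverse complement.

5'-CCATTCCTTAACAAATTCCTCGCCGCAAAGCTCCAGTTTGGTGGGTTTCGTGGAGCCCCCTTGCGCCATGAAGC-3'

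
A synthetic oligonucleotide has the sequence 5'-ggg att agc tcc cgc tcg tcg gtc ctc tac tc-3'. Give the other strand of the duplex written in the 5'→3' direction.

The complement of GGGATTAGCTCCCGCTCGTCGGTCCTCTACTC is CCCTAATCGAGGGCGAGCAGCCAGGAGATGAG (A↔T, G↔C). DNA strands are antiparallel, so the complementary strand runs 3'→5'; reversing gives the 5'→3' form.

5'-GAGTAGAGGACCGACGAGCGGGAGCTAATCCC-3'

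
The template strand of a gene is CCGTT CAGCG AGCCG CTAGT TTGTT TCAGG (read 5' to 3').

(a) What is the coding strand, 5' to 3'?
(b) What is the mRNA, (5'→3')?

(a) 5'-CCTGAAACAAACTAGCGGCTCGCTGAACGG-3'
(b) 5'-CCUGAAACAAACUAGCGGCUCGCUGAACGG-3'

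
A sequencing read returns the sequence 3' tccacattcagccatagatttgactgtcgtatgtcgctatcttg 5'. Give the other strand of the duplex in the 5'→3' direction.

The strand is given 3'→5', so its complement runs 5'→3' in the same left-to-right order: pair each base A↔T, G↔C.

5'-AGGTGTAAGTCGGTATCTAAACTGACAGCATACAGCGATAGAAC-3'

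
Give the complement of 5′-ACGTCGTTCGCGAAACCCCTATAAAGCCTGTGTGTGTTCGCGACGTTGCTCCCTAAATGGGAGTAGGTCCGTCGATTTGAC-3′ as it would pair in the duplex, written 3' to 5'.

3'-TGCAGCAAGCGCTTTGGGGATATTTCGGACACACACAAGCGCTGCAACGAGGGATTTACCCTCATCCAGGCAGCTAAACTG-5'

Base-pairing A↔T, G↔C gives the complement. The complementary strand is antiparallel, so paired with a 5'→3' strand it runs 3'→5'.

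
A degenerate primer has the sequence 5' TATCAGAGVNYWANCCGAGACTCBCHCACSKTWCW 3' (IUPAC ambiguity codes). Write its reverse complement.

5'-WGWAMSGTGDGVGAGTCTCGGNTWRNBCTCTGATA-3'

Standard pairs A↔T, G↔C; ambiguity codes pair Y↔R, K↔M, W↔W, S↔S, B↔V, H↔D, N↔N. Complement (ATAGTCTCBNRWTNGGCTCTGAGVGDGTGSMAWGW), then reverse for 5'→3'.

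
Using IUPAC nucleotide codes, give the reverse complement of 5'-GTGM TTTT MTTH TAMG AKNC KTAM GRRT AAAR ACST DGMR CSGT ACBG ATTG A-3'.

Standard pairs A↔T, G↔C; ambiguity codes pair R↔Y, M↔K, S↔S, B↔V, D↔H, N↔N. Complement (CACKAAAAKAADATKCTMNGMATKCYYATTTYTGSAHCKYGSCATGVCTAACT), then reverse for 5'→3'.

5'-TCAATCVGTACSGYKCHASGTYTTTAYYCKTAMGNMTCKTADAAKAAAAKCAC-3'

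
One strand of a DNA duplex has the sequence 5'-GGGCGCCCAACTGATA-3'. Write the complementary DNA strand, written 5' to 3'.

5′-TATCAGTTGGGCGCCC-3′

Pairing A↔T and G↔C gives CCCGCGGGTTGACTAT, running 3'→5'. Reverse for the 5'→3' convention.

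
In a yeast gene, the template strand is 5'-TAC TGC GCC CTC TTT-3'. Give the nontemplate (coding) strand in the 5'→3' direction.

The coding strand is complementary and antiparallel to the template: take the complement (A↔T, G↔C) and reverse.

5'-AAAGAGGGCGCAGTA-3'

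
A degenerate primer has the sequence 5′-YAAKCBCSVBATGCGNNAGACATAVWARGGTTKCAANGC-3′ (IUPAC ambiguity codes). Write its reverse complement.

Standard pairs A↔T, G↔C; ambiguity codes pair R↔Y, K↔M, W↔W, S↔S, B↔V, N↔N. Complement (RTTMGVGSBVTACGCNNTCTGTATBWTYCCAAMGTTNCG), then reverse for 5'→3'.

5'-GCNTTGMAACCYTWBTATGTCTNNCGCATVBSGVGMTTR-3'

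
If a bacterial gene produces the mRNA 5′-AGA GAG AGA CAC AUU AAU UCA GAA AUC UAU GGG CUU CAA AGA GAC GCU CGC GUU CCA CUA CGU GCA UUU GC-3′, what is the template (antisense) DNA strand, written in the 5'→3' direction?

5'-GCAAATGCACGTAGTGGAACGCGAGCGTCTCTTTGAAGCCCATAGATTTCTGAATTAATGTGTCTCTCTCT-3'

Replace U with T to get the coding DNA strand: AGAGAGAGACACATTAATTCAGAAATCTATGGGCTTCAAAGAGACGCTCGCGTTCCACTACGTGCATTTGC. The template strand is its reverse complement (complement TCTCTCTCTGTGTAATTAAGTCTTTAGATACCCGAAGTTTCTCTGCGAGCGCAAGGTGATGCACGTAAACG, then reverse).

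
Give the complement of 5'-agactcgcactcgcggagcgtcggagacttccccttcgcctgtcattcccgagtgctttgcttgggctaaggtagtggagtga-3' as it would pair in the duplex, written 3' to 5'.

3'-TCTGAGCGTGAGCGCCTCGCAGCCTCTGAAGGGGAAGCGGACAGTAAGGGCTCACGAAACGAACCCGATTCCATCACCTCACT-5'

Base-pairing A↔T, G↔C gives the complement. The complementary strand is antiparallel, so paired with a 5'→3' strand it runs 3'→5'.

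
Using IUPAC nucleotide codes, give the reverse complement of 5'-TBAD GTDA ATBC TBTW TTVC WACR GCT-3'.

5'-AGCYGTWGBAAWAVAGVATTHACHTVA-3'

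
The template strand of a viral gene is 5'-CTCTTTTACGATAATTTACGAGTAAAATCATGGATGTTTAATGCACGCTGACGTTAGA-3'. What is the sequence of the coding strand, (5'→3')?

The coding strand is complementary and antiparallel to the template: take the complement (A↔T, G↔C) and reverse.

5′-TCTAACGTCAGCGTGCATTAAACATCCATGATTTTACTCGTAAATTATCGTAAAAGAG-3′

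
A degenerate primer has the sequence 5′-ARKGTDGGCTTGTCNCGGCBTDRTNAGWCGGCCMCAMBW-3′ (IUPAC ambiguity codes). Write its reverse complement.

5′-WVKTGKGGCCGWCTNAYHAVGCCGNGACAAGCCHACMYT-3′

Standard pairs A↔T, G↔C; ambiguity codes pair R↔Y, M↔K, W↔W, B↔V, D↔H, N↔N. Complement (TYMCAHCCGAACAGNGCCGVAHYANTCWGCCGGKGTKVW), then reverse for 5'→3'.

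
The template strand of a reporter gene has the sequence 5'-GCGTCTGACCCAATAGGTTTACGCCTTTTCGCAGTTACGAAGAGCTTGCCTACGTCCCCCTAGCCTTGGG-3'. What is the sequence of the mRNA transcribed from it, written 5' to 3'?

5′-CCCAAGGCUAGGGGGACGUAGGCAAGCUCUUCGUAACUGCGAAAAGGCGUAAACCUAUUGGGUCAGACGC-3′

The mRNA has the sequence of the coding strand (reverse complement of the template) with T→U. Reverse complement of GCGTCTGACCCAATAGGTTTACGCCTTTTCGCAGTTACGAAGAGCTTGCCTACGTCCCCCTAGCCTTGGG is CCCAAGGCTAGGGGGACGTAGGCAAGCTCTTCGTAACTGCGAAAAGGCGTAAACCTATTGGGTCAGACGC; then T→U.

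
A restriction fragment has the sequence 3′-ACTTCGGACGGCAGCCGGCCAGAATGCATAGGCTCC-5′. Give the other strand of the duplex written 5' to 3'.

5'-TGAAGCCTGCCGTCGGCCGGTCTTACGTATCCGAGG-3'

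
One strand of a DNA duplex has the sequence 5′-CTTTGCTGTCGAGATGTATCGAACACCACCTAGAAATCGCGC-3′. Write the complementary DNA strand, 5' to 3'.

5'-GCGCGATTTCTAGGTGGTGTTCGATACATCTCGACAGCAAAG-3'

The complement of CTTTGCTGTCGAGATGTATCGAACACCACCTAGAAATCGCGC is GAAACGACAGCTCTACATAGCTTGTGGTGGATCTTTAGCGCG (A↔T, G↔C). DNA strands are antiparallel, so the complementary strand runs 3'→5'; reversing gives the 5'→3' form.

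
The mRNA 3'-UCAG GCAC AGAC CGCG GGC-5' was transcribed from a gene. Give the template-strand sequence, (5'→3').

5'-AGTCCGTGTCTGGCGCCCG-3'

Written 5'→3' the mRNA is CGGGCGCCAGACACGGACU, so the coding DNA strand is CGGGCGCCAGACACGGACT. The template is its reverse complement.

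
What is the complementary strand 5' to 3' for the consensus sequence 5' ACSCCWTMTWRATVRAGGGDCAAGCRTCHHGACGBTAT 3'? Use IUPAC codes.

5'-ATAVCGTCDDGAYGCTTGHCCCTYBATYWAKAWGGSGT-3'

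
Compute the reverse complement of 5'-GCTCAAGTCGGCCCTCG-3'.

5′-CGAGGGCCGACTTGAGC-3′

Complement each base (A↔T, G↔C): CGAGTTCAGCCGGGAGC. Then reverse.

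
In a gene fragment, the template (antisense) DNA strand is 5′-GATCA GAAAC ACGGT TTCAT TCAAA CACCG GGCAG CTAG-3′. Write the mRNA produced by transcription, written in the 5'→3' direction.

RNA polymerase reads the template 3'→5' and synthesizes mRNA 5'→3' by base-pairing (A→U, T→A, G↔C). The complement of the template is CTAGTCTTTGTGCCAAAGTAAGTTTGTGGCCCGTCGATC; antiparallel, so 5'→3' the coding strand is CTAGCTGCCCGGTGTTTGAATGAAACCGTGTTTCTGATC. Replace T with U for the mRNA.

5'-CUAGCUGCCCGGUGUUUGAAUGAAACCGUGUUUCUGAUC-3'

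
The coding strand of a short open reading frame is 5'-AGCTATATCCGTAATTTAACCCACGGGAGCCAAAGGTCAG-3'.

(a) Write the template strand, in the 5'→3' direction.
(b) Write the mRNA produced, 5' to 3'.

(a) The template strand is the reverse complement of the coding strand: complement TCGATATAGGCATTAAATTGGGTGCCCTCGGTTTCCAGTC, then reverse.
(b) mRNA matches the coding strand with T→U.

(a) 5'-CTGACCTTTGGCTCCCGTGGGTTAAATTACGGATATAGCT-3'
(b) 5′-AGCUAUAUCCGUAAUUUAACCCACGGGAGCCAAAGGUCAG-3′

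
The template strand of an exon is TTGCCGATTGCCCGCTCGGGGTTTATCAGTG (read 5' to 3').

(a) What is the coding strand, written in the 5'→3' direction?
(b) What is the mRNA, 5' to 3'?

(a) 5'-CACTGATAAACCCCGAGCGGGCAATCGGCAA-3'
(b) 5'-CACUGAUAAACCCCGAGCGGGCAAUCGGCAA-3'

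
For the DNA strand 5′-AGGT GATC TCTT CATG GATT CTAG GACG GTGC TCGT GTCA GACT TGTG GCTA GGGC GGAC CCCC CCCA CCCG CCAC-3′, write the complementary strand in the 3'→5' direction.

Base-pairing A↔T, G↔C gives the complement. The complementary strand is antiparallel, so paired with a 5'→3' strand it runs 3'→5'.

3'-TCCACTAGAGAAGTACCTAAGATCCTGCCACGAGCACAGTCTGAACACCGATCCCGCCTGGGGGGGGTGGGCGGTG-5'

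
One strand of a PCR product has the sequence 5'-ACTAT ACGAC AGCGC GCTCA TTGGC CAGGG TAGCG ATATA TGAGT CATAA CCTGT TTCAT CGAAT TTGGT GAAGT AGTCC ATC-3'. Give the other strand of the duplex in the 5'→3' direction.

5'-GATGGACTACTTCACCAAATTCGATGAAACAGGTTATGACTCATATATCGCTACCCTGGCCAATGAGCGCGCTGTCGTATAGT-3'

The complement of ACTATACGACAGCGCGCTCATTGGCCAGGGTAGCGATATATGAGTCATAACCTGTTTCATCGAATTTGGTGAAGTAGTCCATC is TGATATGCTGTCGCGCGAGTAACCGGTCCCATCGCTATATACTCAGTATTGGACAAAGTAGCTTAAACCACTTCATCAGGTAG (A↔T, G↔C). DNA strands are antiparallel, so the complementary strand runs 3'→5'; reversing gives the 5'→3' form.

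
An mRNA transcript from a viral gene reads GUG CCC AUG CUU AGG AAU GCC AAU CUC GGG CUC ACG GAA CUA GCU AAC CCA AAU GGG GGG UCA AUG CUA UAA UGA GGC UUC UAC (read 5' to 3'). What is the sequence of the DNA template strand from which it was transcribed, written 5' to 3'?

5'-GTAGAAGCCTCATTATAGCATTGACCCCCCATTTGGGTTAGCTAGTTCCGTGAGCCCGAGATTGGCATTCCTAAGCATGGGCAC-3'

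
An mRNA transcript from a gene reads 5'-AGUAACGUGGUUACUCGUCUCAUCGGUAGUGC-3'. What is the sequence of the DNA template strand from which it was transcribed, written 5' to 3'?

5′-GCACTACCGATGAGACGAGTAACCACGTTACT-3′

Replace U with T to get the coding DNA strand: AGTAACGTGGTTACTCGTCTCATCGGTAGTGC. The template strand is its reverse complement (complement TCATTGCACCAATGAGCAGAGTAGCCATCACG, then reverse).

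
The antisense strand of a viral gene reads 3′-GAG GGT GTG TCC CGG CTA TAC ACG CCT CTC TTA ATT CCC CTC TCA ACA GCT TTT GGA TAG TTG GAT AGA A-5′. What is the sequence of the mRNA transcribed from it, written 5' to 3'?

5'-CUCCCACACAGGGCCGAUAUGUGCGGAGAGAAUUAAGGGGAGAGUUGUCGAAAACCUAUCAACCUAUCUU-3'

Reading the template 3'→5' as shown, RNA polymerase pairs each base (A→U, T→A, G↔C) to build mRNA 5'→3' directly.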